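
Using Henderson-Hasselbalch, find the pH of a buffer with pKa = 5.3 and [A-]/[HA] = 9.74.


pH = pKa + log10([A-]/[HA])
pH = 5.3 + log10(9.74)
pH = 6.2886

6.2886


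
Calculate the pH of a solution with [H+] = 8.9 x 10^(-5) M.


pH = -log10([H+])
pH = -log10(8.9 x 10^(-5))
pH = 4.0506

4.0506


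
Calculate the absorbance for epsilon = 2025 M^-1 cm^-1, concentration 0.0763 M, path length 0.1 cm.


A = epsilon * c * l
A = 2025 * 0.0763 * 0.1
A = 15.4508

15.4508


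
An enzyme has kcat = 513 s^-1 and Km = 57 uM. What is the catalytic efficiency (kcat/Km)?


Catalytic efficiency = kcat / Km
= 513 / 57
= 9.0 uM^-1*s^-1

9.0 uM^-1*s^-1


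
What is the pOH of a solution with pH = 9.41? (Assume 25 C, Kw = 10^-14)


pOH = 14 - pH
pOH = 14 - 9.41
pOH = 4.59

4.59


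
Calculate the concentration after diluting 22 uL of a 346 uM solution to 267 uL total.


C2 = C1 * V1 / V2
C2 = 346 * 22 / 267
C2 = 28.5094 uM

28.5094 uM


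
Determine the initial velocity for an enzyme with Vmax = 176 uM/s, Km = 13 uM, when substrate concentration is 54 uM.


v = Vmax * [S] / (Km + [S])
v = 176 * 54 / (13 + 54)
v = 141.8507 uM/s

141.8507 uM/s


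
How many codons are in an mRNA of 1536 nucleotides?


codons = nucleotides / 3
codons = 1536 / 3 = 512

512


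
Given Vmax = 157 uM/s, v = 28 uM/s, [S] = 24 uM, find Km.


Km = [S] * (Vmax - v) / v
Km = 24 * (157 - 28) / 28
Km = 110.5714 uM

110.5714 uM


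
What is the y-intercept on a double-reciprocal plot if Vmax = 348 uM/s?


y-intercept = 1/Vmax
= 1/348
= 0.0029 s/uM

0.0029 s/uM


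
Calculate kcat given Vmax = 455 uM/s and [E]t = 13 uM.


kcat = Vmax / [E]t
kcat = 455 / 13
kcat = 35.0 s^-1

35.0 s^-1


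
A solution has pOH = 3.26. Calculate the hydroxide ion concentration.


[OH-] = 10^(-pOH)
[OH-] = 10^(-3.26)
[OH-] = 5.495e-04 M

5.495e-04 M


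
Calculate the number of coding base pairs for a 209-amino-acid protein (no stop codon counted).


Each amino acid = 1 codon = 3 bp
bp = 209 * 3 = 627 bp

627 bp


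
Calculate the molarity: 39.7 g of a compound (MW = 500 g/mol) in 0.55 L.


C = (mass / MW) / volume
C = (39.7 / 500) / 0.55
C = 0.1444 M

0.1444 M


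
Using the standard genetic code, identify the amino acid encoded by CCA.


Standard genetic code lookup.
Codon CCA -> Pro

Pro


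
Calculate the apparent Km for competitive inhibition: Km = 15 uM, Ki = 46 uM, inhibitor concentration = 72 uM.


Km_app = Km * (1 + [I]/Ki)
Km_app = 15 * (1 + 72/46)
Km_app = 38.4783 uM

38.4783 uM


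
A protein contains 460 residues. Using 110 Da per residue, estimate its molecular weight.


MW = n_residues * 110 Da
MW = 460 * 110
MW = 50600 Da

50600 Da


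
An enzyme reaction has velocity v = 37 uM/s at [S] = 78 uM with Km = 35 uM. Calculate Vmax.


Vmax = v * (Km + [S]) / [S]
Vmax = 37 * (35 + 78) / 78
Vmax = 53.6026 uM/s

53.6026 uM/s


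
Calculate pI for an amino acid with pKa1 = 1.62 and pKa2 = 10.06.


pI = (pKa1 + pKa2) / 2
pI = (1.62 + 10.06) / 2
pI = 5.84

5.84


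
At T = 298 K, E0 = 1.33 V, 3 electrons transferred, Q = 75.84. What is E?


E = E0 - (RT/nF) * ln(Q)
E = 1.33 - (8.314 * 298 / (3 * 96485)) * ln(75.84)
E = 1.2929 V

1.2929 V


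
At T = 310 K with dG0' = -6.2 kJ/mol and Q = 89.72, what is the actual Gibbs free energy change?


dG = dG0' + RT * ln(Q) / 1000
dG = -6.2 + 8.314 * 310 * ln(89.72) / 1000
dG = 5.3895 kJ/mol

5.3895 kJ/mol


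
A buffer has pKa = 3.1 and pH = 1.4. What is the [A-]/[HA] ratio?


[A-]/[HA] = 10^(pH - pKa)
= 10^(1.4 - 3.1)
= 0.02

0.02


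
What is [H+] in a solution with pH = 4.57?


[H+] = 10^(-pH)
[H+] = 10^(-4.57)
[H+] = 2.692e-05 M

2.692e-05 M


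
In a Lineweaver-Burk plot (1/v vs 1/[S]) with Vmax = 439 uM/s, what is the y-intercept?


y-intercept = 1/Vmax
= 1/439
= 0.0023 s/uM

0.0023 s/uM


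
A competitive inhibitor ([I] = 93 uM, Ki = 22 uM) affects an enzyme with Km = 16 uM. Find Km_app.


Km_app = Km * (1 + [I]/Ki)
Km_app = 16 * (1 + 93/22)
Km_app = 83.6364 uM

83.6364 uM


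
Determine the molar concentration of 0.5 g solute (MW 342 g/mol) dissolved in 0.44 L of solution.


C = (mass / MW) / volume
C = (0.5 / 342) / 0.44
C = 0.0033 M

0.0033 M


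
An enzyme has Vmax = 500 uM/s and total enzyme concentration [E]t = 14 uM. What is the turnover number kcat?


kcat = Vmax / [E]t
kcat = 500 / 14
kcat = 35.7143 s^-1

35.7143 s^-1


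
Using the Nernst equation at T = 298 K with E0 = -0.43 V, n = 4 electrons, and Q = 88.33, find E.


E = E0 - (RT/nF) * ln(Q)
E = -0.43 - (8.314 * 298 / (4 * 96485)) * ln(88.33)
E = -0.4588 V

-0.4588 V


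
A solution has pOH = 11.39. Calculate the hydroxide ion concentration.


[OH-] = 10^(-pOH)
[OH-] = 10^(-11.39)
[OH-] = 4.074e-12 M

4.074e-12 M


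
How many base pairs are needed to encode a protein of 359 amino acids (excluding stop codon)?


Each amino acid = 1 codon = 3 bp
bp = 359 * 3 = 1077 bp

1077 bp


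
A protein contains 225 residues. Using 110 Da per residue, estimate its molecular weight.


MW = n_residues * 110 Da
MW = 225 * 110
MW = 24750 Da

24750 Da


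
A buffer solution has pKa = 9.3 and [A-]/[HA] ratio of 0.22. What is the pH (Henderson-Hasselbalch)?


pH = pKa + log10([A-]/[HA])
pH = 9.3 + log10(0.22)
pH = 8.6424

8.6424


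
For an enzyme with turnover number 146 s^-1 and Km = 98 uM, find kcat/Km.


Catalytic efficiency = kcat / Km
= 146 / 98
= 1.4898 uM^-1*s^-1

1.4898 uM^-1*s^-1


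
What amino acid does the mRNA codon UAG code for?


Standard genetic code lookup.
Codon UAG -> Stop

Stop


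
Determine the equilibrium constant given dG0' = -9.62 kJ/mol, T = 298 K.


Keq = exp(-dG0 * 1000 / (R * T))
Keq = exp(-(-9.62) * 1000 / (8.314 * 298))
Keq = 48.5616

48.5616


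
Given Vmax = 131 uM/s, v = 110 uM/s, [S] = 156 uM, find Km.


Km = [S] * (Vmax - v) / v
Km = 156 * (131 - 110) / 110
Km = 29.7818 uM

29.7818 uM


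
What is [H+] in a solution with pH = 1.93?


[H+] = 10^(-pH)
[H+] = 10^(-1.93)
[H+] = 0.0117 M

0.0117 M


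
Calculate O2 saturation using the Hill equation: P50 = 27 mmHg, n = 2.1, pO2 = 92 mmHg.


Y = pO2^n / (P50^n + pO2^n)
Y = 92^2.1 / (27^2.1 + 92^2.1)
Y = 92.92%

92.92%


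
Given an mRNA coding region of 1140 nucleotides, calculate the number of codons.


codons = nucleotides / 3
codons = 1140 / 3 = 380

380


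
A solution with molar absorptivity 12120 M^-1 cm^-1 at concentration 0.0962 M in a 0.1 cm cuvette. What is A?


A = epsilon * c * l
A = 12120 * 0.0962 * 0.1
A = 116.5944

116.5944


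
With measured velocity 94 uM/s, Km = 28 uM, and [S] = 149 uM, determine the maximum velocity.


Vmax = v * (Km + [S]) / [S]
Vmax = 94 * (28 + 149) / 149
Vmax = 111.6644 uM/s

111.6644 uM/s


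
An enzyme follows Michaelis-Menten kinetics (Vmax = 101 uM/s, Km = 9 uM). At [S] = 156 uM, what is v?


v = Vmax * [S] / (Km + [S])
v = 101 * 156 / (9 + 156)
v = 95.4909 uM/s

95.4909 uM/s


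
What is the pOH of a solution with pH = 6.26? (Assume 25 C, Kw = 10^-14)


pOH = 14 - pH
pOH = 14 - 6.26
pOH = 7.74

7.74


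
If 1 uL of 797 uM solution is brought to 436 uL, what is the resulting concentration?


C2 = C1 * V1 / V2
C2 = 797 * 1 / 436
C2 = 1.828 uM

1.828 uM


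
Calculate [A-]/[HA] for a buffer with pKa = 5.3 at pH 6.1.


[A-]/[HA] = 10^(pH - pKa)
= 10^(6.1 - 5.3)
= 6.3096

6.3096


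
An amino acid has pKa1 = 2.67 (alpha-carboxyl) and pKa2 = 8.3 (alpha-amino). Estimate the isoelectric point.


pI = (pKa1 + pKa2) / 2
pI = (2.67 + 8.3) / 2
pI = 5.485

5.485


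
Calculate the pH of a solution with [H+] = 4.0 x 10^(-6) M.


pH = -log10([H+])
pH = -log10(4.0 x 10^(-6))
pH = 5.3979

5.3979


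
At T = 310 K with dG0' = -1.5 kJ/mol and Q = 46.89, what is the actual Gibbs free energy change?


dG = dG0' + RT * ln(Q) / 1000
dG = -1.5 + 8.314 * 310 * ln(46.89) / 1000
dG = 8.4171 kJ/mol

8.4171 kJ/mol


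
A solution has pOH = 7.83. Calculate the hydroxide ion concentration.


[OH-] = 10^(-pOH)
[OH-] = 10^(-7.83)
[OH-] = 1.479e-08 M

1.479e-08 M


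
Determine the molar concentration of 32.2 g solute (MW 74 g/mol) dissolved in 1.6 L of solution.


C = (mass / MW) / volume
C = (32.2 / 74) / 1.6
C = 0.272 M

0.272 M


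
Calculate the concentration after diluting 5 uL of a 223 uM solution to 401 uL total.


C2 = C1 * V1 / V2
C2 = 223 * 5 / 401
C2 = 2.7805 uM

2.7805 uM


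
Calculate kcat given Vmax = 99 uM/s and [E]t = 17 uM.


kcat = Vmax / [E]t
kcat = 99 / 17
kcat = 5.8235 s^-1

5.8235 s^-1


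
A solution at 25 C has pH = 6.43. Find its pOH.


pOH = 14 - pH
pOH = 14 - 6.43
pOH = 7.57

7.57


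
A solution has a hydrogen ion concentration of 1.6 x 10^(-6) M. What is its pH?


pH = -log10([H+])
pH = -log10(1.6 x 10^(-6))
pH = 5.7959

5.7959


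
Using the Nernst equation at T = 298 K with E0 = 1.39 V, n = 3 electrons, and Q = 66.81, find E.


E = E0 - (RT/nF) * ln(Q)
E = 1.39 - (8.314 * 298 / (3 * 96485)) * ln(66.81)
E = 1.354 V

1.354 V


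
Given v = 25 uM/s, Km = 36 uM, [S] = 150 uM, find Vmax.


Vmax = v * (Km + [S]) / [S]
Vmax = 25 * (36 + 150) / 150
Vmax = 31.0 uM/s

31.0 uM/s


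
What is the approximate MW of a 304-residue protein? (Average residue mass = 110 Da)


MW = n_residues * 110 Da
MW = 304 * 110
MW = 33440 Da

33440 Da


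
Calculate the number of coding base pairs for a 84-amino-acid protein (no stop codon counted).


Each amino acid = 1 codon = 3 bp
bp = 84 * 3 = 252 bp

252 bp


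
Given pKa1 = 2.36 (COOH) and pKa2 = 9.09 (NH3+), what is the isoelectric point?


pI = (pKa1 + pKa2) / 2
pI = (2.36 + 9.09) / 2
pI = 5.725

5.725


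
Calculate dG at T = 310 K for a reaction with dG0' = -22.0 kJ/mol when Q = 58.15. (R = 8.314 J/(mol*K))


dG = dG0' + RT * ln(Q) / 1000
dG = -22.0 + 8.314 * 310 * ln(58.15) / 1000
dG = -11.5282 kJ/mol

-11.5282 kJ/mol


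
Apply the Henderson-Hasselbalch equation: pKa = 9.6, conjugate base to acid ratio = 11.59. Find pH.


pH = pKa + log10([A-]/[HA])
pH = 9.6 + log10(11.59)
pH = 10.6641

10.6641


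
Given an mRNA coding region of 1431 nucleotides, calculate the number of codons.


codons = nucleotides / 3
codons = 1431 / 3 = 477

477


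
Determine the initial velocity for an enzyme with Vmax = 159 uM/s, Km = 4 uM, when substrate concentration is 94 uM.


v = Vmax * [S] / (Km + [S])
v = 159 * 94 / (4 + 94)
v = 152.5102 uM/s

152.5102 uM/s


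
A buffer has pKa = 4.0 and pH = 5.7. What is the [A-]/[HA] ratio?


[A-]/[HA] = 10^(pH - pKa)
= 10^(5.7 - 4.0)
= 50.1187

50.1187


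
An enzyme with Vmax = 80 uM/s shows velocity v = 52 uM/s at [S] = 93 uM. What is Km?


Km = [S] * (Vmax - v) / v
Km = 93 * (80 - 52) / 52
Km = 50.0769 uM

50.0769 uM


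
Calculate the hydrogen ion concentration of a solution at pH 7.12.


[H+] = 10^(-pH)
[H+] = 10^(-7.12)
[H+] = 7.586e-08 M

7.586e-08 M


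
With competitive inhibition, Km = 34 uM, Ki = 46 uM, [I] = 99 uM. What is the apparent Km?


Km_app = Km * (1 + [I]/Ki)
Km_app = 34 * (1 + 99/46)
Km_app = 107.1739 uM

107.1739 uM


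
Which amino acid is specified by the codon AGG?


Standard genetic code lookup.
Codon AGG -> Arg

Arg


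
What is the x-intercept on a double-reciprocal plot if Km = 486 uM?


x-intercept = -1/Km
= -1/486
= -0.0021 1/uM

-0.0021 1/uM


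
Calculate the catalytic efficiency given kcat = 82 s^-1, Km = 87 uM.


Catalytic efficiency = kcat / Km
= 82 / 87
= 0.9425 uM^-1*s^-1

0.9425 uM^-1*s^-1


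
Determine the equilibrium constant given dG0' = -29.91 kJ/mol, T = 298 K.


Keq = exp(-dG0 * 1000 / (R * T))
Keq = exp(-(-29.91) * 1000 / (8.314 * 298))
Keq = 174958.3186

174958.3186


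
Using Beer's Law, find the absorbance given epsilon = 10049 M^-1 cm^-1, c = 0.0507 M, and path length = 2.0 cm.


A = epsilon * c * l
A = 10049 * 0.0507 * 2.0
A = 1018.9686

1018.9686


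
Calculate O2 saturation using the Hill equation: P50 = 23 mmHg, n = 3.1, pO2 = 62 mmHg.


Y = pO2^n / (P50^n + pO2^n)
Y = 62^3.1 / (23^3.1 + 62^3.1)
Y = 95.58%

95.58%


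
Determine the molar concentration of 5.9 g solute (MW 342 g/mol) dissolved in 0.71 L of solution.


C = (mass / MW) / volume
C = (5.9 / 342) / 0.71
C = 0.0243 M

0.0243 M


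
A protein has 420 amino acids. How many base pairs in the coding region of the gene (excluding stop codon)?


Each amino acid = 1 codon = 3 bp
bp = 420 * 3 = 1260 bp

1260 bp


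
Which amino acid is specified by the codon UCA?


Standard genetic code lookup.
Codon UCA -> Ser

Ser


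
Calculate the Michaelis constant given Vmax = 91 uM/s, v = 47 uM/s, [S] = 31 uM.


Km = [S] * (Vmax - v) / v
Km = 31 * (91 - 47) / 47
Km = 29.0213 uM

29.0213 uM


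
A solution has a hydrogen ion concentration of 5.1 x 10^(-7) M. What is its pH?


pH = -log10([H+])
pH = -log10(5.1 x 10^(-7))
pH = 6.2924

6.2924


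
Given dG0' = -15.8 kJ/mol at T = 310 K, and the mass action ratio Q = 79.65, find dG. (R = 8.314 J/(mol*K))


dG = dG0' + RT * ln(Q) / 1000
dG = -15.8 + 8.314 * 310 * ln(79.65) / 1000
dG = -4.5173 kJ/mol

-4.5173 kJ/mol


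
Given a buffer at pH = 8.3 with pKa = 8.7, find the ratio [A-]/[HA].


[A-]/[HA] = 10^(pH - pKa)
= 10^(8.3 - 8.7)
= 0.3981

0.3981


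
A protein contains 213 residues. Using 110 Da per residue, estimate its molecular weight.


MW = n_residues * 110 Da
MW = 213 * 110
MW = 23430 Da

23430 Da


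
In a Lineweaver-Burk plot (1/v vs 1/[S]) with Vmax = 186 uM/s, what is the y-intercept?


y-intercept = 1/Vmax
= 1/186
= 0.0054 s/uM

0.0054 s/uM


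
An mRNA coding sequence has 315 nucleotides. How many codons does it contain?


codons = nucleotides / 3
codons = 315 / 3 = 105

105


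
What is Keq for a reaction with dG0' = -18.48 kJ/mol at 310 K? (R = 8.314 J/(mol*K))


Keq = exp(-dG0 * 1000 / (R * T))
Keq = exp(-(-18.48) * 1000 / (8.314 * 310))
Keq = 1300.0828

1300.0828


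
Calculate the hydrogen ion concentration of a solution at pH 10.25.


[H+] = 10^(-pH)
[H+] = 10^(-10.25)
[H+] = 5.623e-11 M

5.623e-11 M


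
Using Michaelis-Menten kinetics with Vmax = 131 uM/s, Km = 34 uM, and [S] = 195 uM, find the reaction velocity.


v = Vmax * [S] / (Km + [S])
v = 131 * 195 / (34 + 195)
v = 111.5502 uM/s

111.5502 uM/s


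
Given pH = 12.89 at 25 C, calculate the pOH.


pOH = 14 - pH
pOH = 14 - 12.89
pOH = 1.11

1.11


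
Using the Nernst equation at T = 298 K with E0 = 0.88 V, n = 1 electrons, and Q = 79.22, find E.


E = E0 - (RT/nF) * ln(Q)
E = 0.88 - (8.314 * 298 / (1 * 96485)) * ln(79.22)
E = 0.7677 V

0.7677 V


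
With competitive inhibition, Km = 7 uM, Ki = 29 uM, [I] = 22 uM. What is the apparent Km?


Km_app = Km * (1 + [I]/Ki)
Km_app = 7 * (1 + 22/29)
Km_app = 12.3103 uM

12.3103 uM


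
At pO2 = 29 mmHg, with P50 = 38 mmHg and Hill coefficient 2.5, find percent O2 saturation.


Y = pO2^n / (P50^n + pO2^n)
Y = 29^2.5 / (38^2.5 + 29^2.5)
Y = 33.72%

33.72%


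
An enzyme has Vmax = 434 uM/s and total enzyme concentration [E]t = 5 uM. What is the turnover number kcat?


kcat = Vmax / [E]t
kcat = 434 / 5
kcat = 86.8 s^-1

86.8 s^-1


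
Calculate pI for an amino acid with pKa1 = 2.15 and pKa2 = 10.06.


pI = (pKa1 + pKa2) / 2
pI = (2.15 + 10.06) / 2
pI = 6.105

6.105


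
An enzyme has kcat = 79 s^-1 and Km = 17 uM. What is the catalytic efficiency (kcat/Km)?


Catalytic efficiency = kcat / Km
= 79 / 17
= 4.6471 uM^-1*s^-1

4.6471 uM^-1*s^-1


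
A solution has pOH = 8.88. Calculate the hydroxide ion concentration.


[OH-] = 10^(-pOH)
[OH-] = 10^(-8.88)
[OH-] = 1.318e-09 M

1.318e-09 M


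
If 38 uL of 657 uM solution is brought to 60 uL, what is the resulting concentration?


C2 = C1 * V1 / V2
C2 = 657 * 38 / 60
C2 = 416.1 uM

416.1 uM


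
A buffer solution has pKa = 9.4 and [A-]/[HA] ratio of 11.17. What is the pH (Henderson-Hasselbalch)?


pH = pKa + log10([A-]/[HA])
pH = 9.4 + log10(11.17)
pH = 10.4481

10.4481


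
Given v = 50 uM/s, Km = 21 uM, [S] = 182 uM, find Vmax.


Vmax = v * (Km + [S]) / [S]
Vmax = 50 * (21 + 182) / 182
Vmax = 55.7692 uM/s

55.7692 uM/s


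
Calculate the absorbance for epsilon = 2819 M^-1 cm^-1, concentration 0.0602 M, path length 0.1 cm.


A = epsilon * c * l
A = 2819 * 0.0602 * 0.1
A = 16.9704

16.9704


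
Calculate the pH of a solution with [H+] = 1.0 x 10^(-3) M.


pH = -log10([H+])
pH = -log10(1.0 x 10^(-3))
pH = 3.0

3.0


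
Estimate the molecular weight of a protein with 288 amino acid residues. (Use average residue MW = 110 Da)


MW = n_residues * 110 Da
MW = 288 * 110
MW = 31680 Da

31680 Da


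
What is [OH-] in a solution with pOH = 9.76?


[OH-] = 10^(-pOH)
[OH-] = 10^(-9.76)
[OH-] = 1.738e-10 M

1.738e-10 M


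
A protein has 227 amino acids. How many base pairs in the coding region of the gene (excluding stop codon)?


Each amino acid = 1 codon = 3 bp
bp = 227 * 3 = 681 bp

681 bp


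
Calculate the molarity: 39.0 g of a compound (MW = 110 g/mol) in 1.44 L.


C = (mass / MW) / volume
C = (39.0 / 110) / 1.44
C = 0.2462 M

0.2462 M


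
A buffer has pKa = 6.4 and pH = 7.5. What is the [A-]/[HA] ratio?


[A-]/[HA] = 10^(pH - pKa)
= 10^(7.5 - 6.4)
= 12.5893

12.5893


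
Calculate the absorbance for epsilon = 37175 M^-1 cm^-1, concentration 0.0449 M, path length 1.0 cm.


A = epsilon * c * l
A = 37175 * 0.0449 * 1.0
A = 1669.1575

1669.1575


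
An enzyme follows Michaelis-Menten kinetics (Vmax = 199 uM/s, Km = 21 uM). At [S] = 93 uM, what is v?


v = Vmax * [S] / (Km + [S])
v = 199 * 93 / (21 + 93)
v = 162.3421 uM/s

162.3421 uM/s


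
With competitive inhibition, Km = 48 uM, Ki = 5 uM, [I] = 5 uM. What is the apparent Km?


Km_app = Km * (1 + [I]/Ki)
Km_app = 48 * (1 + 5/5)
Km_app = 96.0 uM

96.0 uM


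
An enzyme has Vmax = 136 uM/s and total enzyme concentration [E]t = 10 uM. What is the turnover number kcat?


kcat = Vmax / [E]t
kcat = 136 / 10
kcat = 13.6 s^-1

13.6 s^-1


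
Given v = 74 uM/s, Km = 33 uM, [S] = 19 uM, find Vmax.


Vmax = v * (Km + [S]) / [S]
Vmax = 74 * (33 + 19) / 19
Vmax = 202.5263 uM/s

202.5263 uM/s


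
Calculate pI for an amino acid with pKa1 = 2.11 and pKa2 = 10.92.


pI = (pKa1 + pKa2) / 2
pI = (2.11 + 10.92) / 2
pI = 6.515

6.515


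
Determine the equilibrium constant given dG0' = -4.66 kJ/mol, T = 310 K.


Keq = exp(-dG0 * 1000 / (R * T))
Keq = exp(-(-4.66) * 1000 / (8.314 * 310))
Keq = 6.0986

6.0986


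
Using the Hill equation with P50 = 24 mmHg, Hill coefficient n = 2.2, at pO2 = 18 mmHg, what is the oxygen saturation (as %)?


Y = pO2^n / (P50^n + pO2^n)
Y = 18^2.2 / (24^2.2 + 18^2.2)
Y = 34.69%

34.69%


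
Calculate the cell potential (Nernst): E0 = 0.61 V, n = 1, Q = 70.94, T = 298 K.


E = E0 - (RT/nF) * ln(Q)
E = 0.61 - (8.314 * 298 / (1 * 96485)) * ln(70.94)
E = 0.5006 V

0.5006 V


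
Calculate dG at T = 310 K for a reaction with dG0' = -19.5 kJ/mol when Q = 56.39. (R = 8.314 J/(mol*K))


dG = dG0' + RT * ln(Q) / 1000
dG = -19.5 + 8.314 * 310 * ln(56.39) / 1000
dG = -9.1074 kJ/mol

-9.1074 kJ/mol


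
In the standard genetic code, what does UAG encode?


Standard genetic code lookup.
Codon UAG -> Stop

Stop


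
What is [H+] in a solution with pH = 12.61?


[H+] = 10^(-pH)
[H+] = 10^(-12.61)
[H+] = 2.455e-13 M

2.455e-13 M


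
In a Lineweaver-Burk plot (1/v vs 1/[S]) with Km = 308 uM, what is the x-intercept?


x-intercept = -1/Km
= -1/308
= -0.0032 1/uM

-0.0032 1/uM


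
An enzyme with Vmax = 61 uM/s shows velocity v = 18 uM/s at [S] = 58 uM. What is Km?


Km = [S] * (Vmax - v) / v
Km = 58 * (61 - 18) / 18
Km = 138.5556 uM

138.5556 uM


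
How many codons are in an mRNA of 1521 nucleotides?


codons = nucleotides / 3
codons = 1521 / 3 = 507

507


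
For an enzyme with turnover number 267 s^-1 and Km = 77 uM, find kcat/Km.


Catalytic efficiency = kcat / Km
= 267 / 77
= 3.4675 uM^-1*s^-1

3.4675 uM^-1*s^-1


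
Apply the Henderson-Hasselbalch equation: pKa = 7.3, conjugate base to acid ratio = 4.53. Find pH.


pH = pKa + log10([A-]/[HA])
pH = 7.3 + log10(4.53)
pH = 7.9561

7.9561


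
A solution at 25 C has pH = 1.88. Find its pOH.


pOH = 14 - pH
pOH = 14 - 1.88
pOH = 12.12

12.12


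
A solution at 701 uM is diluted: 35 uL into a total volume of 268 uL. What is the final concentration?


C2 = C1 * V1 / V2
C2 = 701 * 35 / 268
C2 = 91.5485 uM

91.5485 uM


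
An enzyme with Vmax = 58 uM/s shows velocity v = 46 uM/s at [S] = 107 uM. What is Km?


Km = [S] * (Vmax - v) / v
Km = 107 * (58 - 46) / 46
Km = 27.913 uM

27.913 uM


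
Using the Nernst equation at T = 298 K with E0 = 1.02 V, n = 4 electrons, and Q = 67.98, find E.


E = E0 - (RT/nF) * ln(Q)
E = 1.02 - (8.314 * 298 / (4 * 96485)) * ln(67.98)
E = 0.9929 V

0.9929 V


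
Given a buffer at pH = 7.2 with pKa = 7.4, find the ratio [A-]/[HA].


[A-]/[HA] = 10^(pH - pKa)
= 10^(7.2 - 7.4)
= 0.631

0.631


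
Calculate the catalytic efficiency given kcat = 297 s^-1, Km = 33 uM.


Catalytic efficiency = kcat / Km
= 297 / 33
= 9.0 uM^-1*s^-1

9.0 uM^-1*s^-1


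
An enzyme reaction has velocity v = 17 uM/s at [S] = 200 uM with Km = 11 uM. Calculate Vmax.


Vmax = v * (Km + [S]) / [S]
Vmax = 17 * (11 + 200) / 200
Vmax = 17.935 uM/s

17.935 uM/s


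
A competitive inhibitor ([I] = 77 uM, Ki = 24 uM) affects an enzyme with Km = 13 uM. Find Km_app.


Km_app = Km * (1 + [I]/Ki)
Km_app = 13 * (1 + 77/24)
Km_app = 54.7083 uM

54.7083 uM


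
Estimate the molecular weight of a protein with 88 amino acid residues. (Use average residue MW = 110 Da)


MW = n_residues * 110 Da
MW = 88 * 110
MW = 9680 Da

9680 Da


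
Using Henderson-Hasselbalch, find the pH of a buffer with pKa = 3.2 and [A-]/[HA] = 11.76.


pH = pKa + log10([A-]/[HA])
pH = 3.2 + log10(11.76)
pH = 4.2704

4.2704


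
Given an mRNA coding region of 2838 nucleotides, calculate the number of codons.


codons = nucleotides / 3
codons = 2838 / 3 = 946

946


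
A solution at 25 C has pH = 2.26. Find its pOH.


pOH = 14 - pH
pOH = 14 - 2.26
pOH = 11.74

11.74


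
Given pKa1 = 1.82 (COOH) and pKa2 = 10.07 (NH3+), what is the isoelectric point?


pI = (pKa1 + pKa2) / 2
pI = (1.82 + 10.07) / 2
pI = 5.945

5.945


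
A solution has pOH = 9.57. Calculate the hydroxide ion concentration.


[OH-] = 10^(-pOH)
[OH-] = 10^(-9.57)
[OH-] = 2.692e-10 M

2.692e-10 M


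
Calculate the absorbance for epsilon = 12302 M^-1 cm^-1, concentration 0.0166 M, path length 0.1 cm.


A = epsilon * c * l
A = 12302 * 0.0166 * 0.1
A = 20.4213

20.4213


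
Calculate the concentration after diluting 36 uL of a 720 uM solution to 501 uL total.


C2 = C1 * V1 / V2
C2 = 720 * 36 / 501
C2 = 51.7365 uM

51.7365 uM


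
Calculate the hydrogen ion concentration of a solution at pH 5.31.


[H+] = 10^(-pH)
[H+] = 10^(-5.31)
[H+] = 4.898e-06 M

4.898e-06 M


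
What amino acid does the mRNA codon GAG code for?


Standard genetic code lookup.
Codon GAG -> Glu

Glu


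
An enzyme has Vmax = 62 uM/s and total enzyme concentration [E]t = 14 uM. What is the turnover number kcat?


kcat = Vmax / [E]t
kcat = 62 / 14
kcat = 4.4286 s^-1

4.4286 s^-1


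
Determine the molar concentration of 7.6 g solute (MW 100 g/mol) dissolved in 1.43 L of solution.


C = (mass / MW) / volume
C = (7.6 / 100) / 1.43
C = 0.0531 M

0.0531 M


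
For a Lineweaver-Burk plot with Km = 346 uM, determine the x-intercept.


x-intercept = -1/Km
= -1/346
= -0.0029 1/uM

-0.0029 1/uM


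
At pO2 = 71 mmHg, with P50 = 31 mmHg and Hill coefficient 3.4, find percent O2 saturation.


Y = pO2^n / (P50^n + pO2^n)
Y = 71^3.4 / (31^3.4 + 71^3.4)
Y = 94.36%

94.36%


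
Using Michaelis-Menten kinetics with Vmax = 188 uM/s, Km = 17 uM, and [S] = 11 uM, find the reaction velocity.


v = Vmax * [S] / (Km + [S])
v = 188 * 11 / (17 + 11)
v = 73.8571 uM/s

73.8571 uM/s


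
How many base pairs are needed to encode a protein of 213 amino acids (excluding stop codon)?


Each amino acid = 1 codon = 3 bp
bp = 213 * 3 = 639 bp

639 bp


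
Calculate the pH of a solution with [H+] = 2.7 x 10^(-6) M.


pH = -log10([H+])
pH = -log10(2.7 x 10^(-6))
pH = 5.5686

5.5686


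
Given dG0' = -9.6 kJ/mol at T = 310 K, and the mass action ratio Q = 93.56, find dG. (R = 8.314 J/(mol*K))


dG = dG0' + RT * ln(Q) / 1000
dG = -9.6 + 8.314 * 310 * ln(93.56) / 1000
dG = 2.0975 kJ/mol

2.0975 kJ/mol


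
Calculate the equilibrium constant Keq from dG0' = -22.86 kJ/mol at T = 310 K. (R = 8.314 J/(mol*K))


Keq = exp(-dG0 * 1000 / (R * T))
Keq = exp(-(-22.86) * 1000 / (8.314 * 310))
Keq = 7112.5048

7112.5048


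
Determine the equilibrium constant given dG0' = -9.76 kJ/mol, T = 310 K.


Keq = exp(-dG0 * 1000 / (R * T))
Keq = exp(-(-9.76) * 1000 / (8.314 * 310))
Keq = 44.1172

44.1172


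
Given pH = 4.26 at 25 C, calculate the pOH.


pOH = 14 - pH
pOH = 14 - 4.26
pOH = 9.74

9.74


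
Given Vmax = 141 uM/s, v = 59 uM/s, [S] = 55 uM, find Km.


Km = [S] * (Vmax - v) / v
Km = 55 * (141 - 59) / 59
Km = 76.4407 uM

76.4407 uM


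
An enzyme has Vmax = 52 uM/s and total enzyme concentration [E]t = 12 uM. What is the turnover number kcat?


kcat = Vmax / [E]t
kcat = 52 / 12
kcat = 4.3333 s^-1

4.3333 s^-1


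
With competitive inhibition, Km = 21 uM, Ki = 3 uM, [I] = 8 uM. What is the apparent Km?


Km_app = Km * (1 + [I]/Ki)
Km_app = 21 * (1 + 8/3)
Km_app = 77.0 uM

77.0 uM


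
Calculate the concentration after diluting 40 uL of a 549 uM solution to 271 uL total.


C2 = C1 * V1 / V2
C2 = 549 * 40 / 271
C2 = 81.0332 uM

81.0332 uM


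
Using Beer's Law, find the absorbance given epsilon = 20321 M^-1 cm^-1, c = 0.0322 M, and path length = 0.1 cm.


A = epsilon * c * l
A = 20321 * 0.0322 * 0.1
A = 65.4336

65.4336


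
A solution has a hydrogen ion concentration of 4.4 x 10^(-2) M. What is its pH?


pH = -log10([H+])
pH = -log10(4.4 x 10^(-2))
pH = 1.3565

1.3565


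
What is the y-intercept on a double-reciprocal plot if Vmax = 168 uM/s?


y-intercept = 1/Vmax
= 1/168
= 0.006 s/uM

0.006 s/uM


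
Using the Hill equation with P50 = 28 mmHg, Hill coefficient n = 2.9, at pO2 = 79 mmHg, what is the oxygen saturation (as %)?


Y = pO2^n / (P50^n + pO2^n)
Y = 79^2.9 / (28^2.9 + 79^2.9)
Y = 95.29%

95.29%


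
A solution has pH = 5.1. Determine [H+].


[H+] = 10^(-pH)
[H+] = 10^(-5.1)
[H+] = 7.943e-06 M

7.943e-06 M


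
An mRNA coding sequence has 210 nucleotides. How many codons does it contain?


codons = nucleotides / 3
codons = 210 / 3 = 70

70


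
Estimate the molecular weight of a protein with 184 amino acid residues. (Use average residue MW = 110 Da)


MW = n_residues * 110 Da
MW = 184 * 110
MW = 20240 Da

20240 Da


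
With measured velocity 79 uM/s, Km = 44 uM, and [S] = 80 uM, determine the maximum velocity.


Vmax = v * (Km + [S]) / [S]
Vmax = 79 * (44 + 80) / 80
Vmax = 122.45 uM/s

122.45 uM/s


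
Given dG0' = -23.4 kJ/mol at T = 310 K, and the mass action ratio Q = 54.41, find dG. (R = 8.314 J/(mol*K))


dG = dG0' + RT * ln(Q) / 1000
dG = -23.4 + 8.314 * 310 * ln(54.41) / 1000
dG = -13.0995 kJ/mol

-13.0995 kJ/mol


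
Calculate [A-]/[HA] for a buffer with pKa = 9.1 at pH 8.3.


[A-]/[HA] = 10^(pH - pKa)
= 10^(8.3 - 9.1)
= 0.1585

0.1585


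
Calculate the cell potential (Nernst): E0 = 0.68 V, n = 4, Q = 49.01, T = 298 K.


E = E0 - (RT/nF) * ln(Q)
E = 0.68 - (8.314 * 298 / (4 * 96485)) * ln(49.01)
E = 0.655 V

0.655 V


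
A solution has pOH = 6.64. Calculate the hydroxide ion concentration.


[OH-] = 10^(-pOH)
[OH-] = 10^(-6.64)
[OH-] = 2.291e-07 M

2.291e-07 M


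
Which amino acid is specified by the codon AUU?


Standard genetic code lookup.
Codon AUU -> Ile

Ile


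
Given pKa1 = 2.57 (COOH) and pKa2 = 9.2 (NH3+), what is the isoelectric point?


pI = (pKa1 + pKa2) / 2
pI = (2.57 + 9.2) / 2
pI = 5.885

5.885


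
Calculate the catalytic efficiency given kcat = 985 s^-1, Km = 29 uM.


Catalytic efficiency = kcat / Km
= 985 / 29
= 33.9655 uM^-1*s^-1

33.9655 uM^-1*s^-1


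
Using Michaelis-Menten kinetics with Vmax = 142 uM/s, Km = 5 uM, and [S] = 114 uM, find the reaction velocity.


v = Vmax * [S] / (Km + [S])
v = 142 * 114 / (5 + 114)
v = 136.0336 uM/s

136.0336 uM/s


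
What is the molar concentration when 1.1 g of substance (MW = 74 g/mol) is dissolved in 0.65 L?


C = (mass / MW) / volume
C = (1.1 / 74) / 0.65
C = 0.0229 M

0.0229 M


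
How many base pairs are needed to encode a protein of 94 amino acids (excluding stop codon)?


Each amino acid = 1 codon = 3 bp
bp = 94 * 3 = 282 bp

282 bp


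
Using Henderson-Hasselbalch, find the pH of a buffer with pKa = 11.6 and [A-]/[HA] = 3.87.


pH = pKa + log10([A-]/[HA])
pH = 11.6 + log10(3.87)
pH = 12.1877

12.1877


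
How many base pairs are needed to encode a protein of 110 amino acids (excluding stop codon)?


Each amino acid = 1 codon = 3 bp
bp = 110 * 3 = 330 bp

330 bp


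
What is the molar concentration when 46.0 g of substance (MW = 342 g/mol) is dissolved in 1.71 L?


C = (mass / MW) / volume
C = (46.0 / 342) / 1.71
C = 0.0787 M

0.0787 M


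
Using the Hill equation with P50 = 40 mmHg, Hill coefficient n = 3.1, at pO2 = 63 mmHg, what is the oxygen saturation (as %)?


Y = pO2^n / (P50^n + pO2^n)
Y = 63^3.1 / (40^3.1 + 63^3.1)
Y = 80.35%

80.35%


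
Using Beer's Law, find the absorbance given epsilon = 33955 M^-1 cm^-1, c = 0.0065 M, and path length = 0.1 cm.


A = epsilon * c * l
A = 33955 * 0.0065 * 0.1
A = 22.0708

22.0708


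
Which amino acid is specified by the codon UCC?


Standard genetic code lookup.
Codon UCC -> Ser

Ser


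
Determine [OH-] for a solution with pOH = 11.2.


[OH-] = 10^(-pOH)
[OH-] = 10^(-11.2)
[OH-] = 6.310e-12 M

6.310e-12 M


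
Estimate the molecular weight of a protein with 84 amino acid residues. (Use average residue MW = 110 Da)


MW = n_residues * 110 Da
MW = 84 * 110
MW = 9240 Da

9240 Da


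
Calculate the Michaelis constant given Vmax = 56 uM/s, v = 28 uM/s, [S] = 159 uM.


Km = [S] * (Vmax - v) / v
Km = 159 * (56 - 28) / 28
Km = 159.0 uM

159.0 uM


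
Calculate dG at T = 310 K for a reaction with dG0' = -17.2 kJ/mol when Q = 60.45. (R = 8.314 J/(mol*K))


dG = dG0' + RT * ln(Q) / 1000
dG = -17.2 + 8.314 * 310 * ln(60.45) / 1000
dG = -6.6282 kJ/mol

-6.6282 kJ/mol


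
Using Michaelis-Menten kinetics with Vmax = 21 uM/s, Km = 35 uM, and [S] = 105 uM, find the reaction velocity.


v = Vmax * [S] / (Km + [S])
v = 21 * 105 / (35 + 105)
v = 15.75 uM/s

15.75 uM/s


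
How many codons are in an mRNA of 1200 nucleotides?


codons = nucleotides / 3
codons = 1200 / 3 = 400

400


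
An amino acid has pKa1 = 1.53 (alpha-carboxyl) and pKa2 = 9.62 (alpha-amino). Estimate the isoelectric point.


pI = (pKa1 + pKa2) / 2
pI = (1.53 + 9.62) / 2
pI = 5.575

5.575


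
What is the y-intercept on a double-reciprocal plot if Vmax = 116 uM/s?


y-intercept = 1/Vmax
= 1/116
= 0.0086 s/uM

0.0086 s/uM


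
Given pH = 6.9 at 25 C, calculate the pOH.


pOH = 14 - pH
pOH = 14 - 6.9
pOH = 7.1

7.1


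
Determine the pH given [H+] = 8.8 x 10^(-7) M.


pH = -log10([H+])
pH = -log10(8.8 x 10^(-7))
pH = 6.0555

6.0555


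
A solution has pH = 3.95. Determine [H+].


[H+] = 10^(-pH)
[H+] = 10^(-3.95)
[H+] = 1.122e-04 M

1.122e-04 M


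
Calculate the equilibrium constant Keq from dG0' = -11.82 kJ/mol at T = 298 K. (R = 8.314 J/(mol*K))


Keq = exp(-dG0 * 1000 / (R * T))
Keq = exp(-(-11.82) * 1000 / (8.314 * 298))
Keq = 118.0136

118.0136


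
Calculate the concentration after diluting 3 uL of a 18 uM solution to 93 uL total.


C2 = C1 * V1 / V2
C2 = 18 * 3 / 93
C2 = 0.5806 uM

0.5806 uM


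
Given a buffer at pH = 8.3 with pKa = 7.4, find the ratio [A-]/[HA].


[A-]/[HA] = 10^(pH - pKa)
= 10^(8.3 - 7.4)
= 7.9433

7.9433


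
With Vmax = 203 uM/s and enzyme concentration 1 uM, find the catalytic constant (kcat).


kcat = Vmax / [E]t
kcat = 203 / 1
kcat = 203.0 s^-1

203.0 s^-1


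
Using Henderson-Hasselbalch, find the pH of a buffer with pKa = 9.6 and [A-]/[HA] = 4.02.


pH = pKa + log10([A-]/[HA])
pH = 9.6 + log10(4.02)
pH = 10.2042

10.2042


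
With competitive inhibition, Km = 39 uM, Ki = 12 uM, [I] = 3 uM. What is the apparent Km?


Km_app = Km * (1 + [I]/Ki)
Km_app = 39 * (1 + 3/12)
Km_app = 48.75 uM

48.75 uM


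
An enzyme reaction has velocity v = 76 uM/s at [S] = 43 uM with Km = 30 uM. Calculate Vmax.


Vmax = v * (Km + [S]) / [S]
Vmax = 76 * (30 + 43) / 43
Vmax = 129.0233 uM/s

129.0233 uM/s


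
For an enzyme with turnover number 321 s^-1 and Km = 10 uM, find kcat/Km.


Catalytic efficiency = kcat / Km
= 321 / 10
= 32.1 uM^-1*s^-1

32.1 uM^-1*s^-1


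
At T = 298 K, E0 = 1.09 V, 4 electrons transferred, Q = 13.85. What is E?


E = E0 - (RT/nF) * ln(Q)
E = 1.09 - (8.314 * 298 / (4 * 96485)) * ln(13.85)
E = 1.0731 V

1.0731 V


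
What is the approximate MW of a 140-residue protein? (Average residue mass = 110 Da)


MW = n_residues * 110 Da
MW = 140 * 110
MW = 15400 Da

15400 Da


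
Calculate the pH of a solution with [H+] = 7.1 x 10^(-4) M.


pH = -log10([H+])
pH = -log10(7.1 x 10^(-4))
pH = 3.1487

3.1487


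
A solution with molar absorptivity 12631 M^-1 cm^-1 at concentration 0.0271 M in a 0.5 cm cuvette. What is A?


A = epsilon * c * l
A = 12631 * 0.0271 * 0.5
A = 171.15

171.15


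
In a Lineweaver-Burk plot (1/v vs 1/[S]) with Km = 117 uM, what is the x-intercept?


x-intercept = -1/Km
= -1/117
= -0.0085 1/uM

-0.0085 1/uM


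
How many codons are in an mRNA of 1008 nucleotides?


codons = nucleotides / 3
codons = 1008 / 3 = 336

336


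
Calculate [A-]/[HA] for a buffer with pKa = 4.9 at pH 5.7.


[A-]/[HA] = 10^(pH - pKa)
= 10^(5.7 - 4.9)
= 6.3096

6.3096


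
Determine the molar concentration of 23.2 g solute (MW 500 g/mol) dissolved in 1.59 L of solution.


C = (mass / MW) / volume
C = (23.2 / 500) / 1.59
C = 0.0292 M

0.0292 M


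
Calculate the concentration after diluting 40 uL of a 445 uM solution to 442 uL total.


C2 = C1 * V1 / V2
C2 = 445 * 40 / 442
C2 = 40.2715 uM

40.2715 uM


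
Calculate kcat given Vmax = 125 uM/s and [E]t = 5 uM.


kcat = Vmax / [E]t
kcat = 125 / 5
kcat = 25.0 s^-1

25.0 s^-1


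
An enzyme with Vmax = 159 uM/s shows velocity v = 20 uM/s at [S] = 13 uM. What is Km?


Km = [S] * (Vmax - v) / v
Km = 13 * (159 - 20) / 20
Km = 90.35 uM

90.35 uM


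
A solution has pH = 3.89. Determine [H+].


[H+] = 10^(-pH)
[H+] = 10^(-3.89)
[H+] = 1.288e-04 M

1.288e-04 M


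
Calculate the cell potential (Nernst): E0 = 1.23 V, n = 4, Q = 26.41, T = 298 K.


E = E0 - (RT/nF) * ln(Q)
E = 1.23 - (8.314 * 298 / (4 * 96485)) * ln(26.41)
E = 1.209 V

1.209 V


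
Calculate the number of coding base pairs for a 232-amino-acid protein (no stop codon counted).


Each amino acid = 1 codon = 3 bp
bp = 232 * 3 = 696 bp

696 bp


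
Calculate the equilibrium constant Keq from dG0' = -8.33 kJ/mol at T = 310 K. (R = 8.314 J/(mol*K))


Keq = exp(-dG0 * 1000 / (R * T))
Keq = exp(-(-8.33) * 1000 / (8.314 * 310))
Keq = 25.3306

25.3306


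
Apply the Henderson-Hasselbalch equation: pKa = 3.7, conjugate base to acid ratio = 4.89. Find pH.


pH = pKa + log10([A-]/[HA])
pH = 3.7 + log10(4.89)
pH = 4.3893

4.3893


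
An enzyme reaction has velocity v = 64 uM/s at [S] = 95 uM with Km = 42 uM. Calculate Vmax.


Vmax = v * (Km + [S]) / [S]
Vmax = 64 * (42 + 95) / 95
Vmax = 92.2947 uM/s

92.2947 uM/s


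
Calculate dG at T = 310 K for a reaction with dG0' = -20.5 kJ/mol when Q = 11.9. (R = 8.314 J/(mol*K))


dG = dG0' + RT * ln(Q) / 1000
dG = -20.5 + 8.314 * 310 * ln(11.9) / 1000
dG = -14.1171 kJ/mol

-14.1171 kJ/mol


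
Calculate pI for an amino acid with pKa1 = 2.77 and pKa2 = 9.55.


pI = (pKa1 + pKa2) / 2
pI = (2.77 + 9.55) / 2
pI = 6.16

6.16


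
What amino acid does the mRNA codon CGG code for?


Standard genetic code lookup.
Codon CGG -> Arg

Arg


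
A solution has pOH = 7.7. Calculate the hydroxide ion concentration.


[OH-] = 10^(-pOH)
[OH-] = 10^(-7.7)
[OH-] = 1.995e-08 M

1.995e-08 M


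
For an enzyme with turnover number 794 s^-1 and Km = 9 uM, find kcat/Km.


Catalytic efficiency = kcat / Km
= 794 / 9
= 88.2222 uM^-1*s^-1

88.2222 uM^-1*s^-1


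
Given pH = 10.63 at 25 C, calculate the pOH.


pOH = 14 - pH
pOH = 14 - 10.63
pOH = 3.37

3.37


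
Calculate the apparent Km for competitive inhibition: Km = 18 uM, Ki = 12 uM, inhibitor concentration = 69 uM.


Km_app = Km * (1 + [I]/Ki)
Km_app = 18 * (1 + 69/12)
Km_app = 121.5 uM

121.5 uM


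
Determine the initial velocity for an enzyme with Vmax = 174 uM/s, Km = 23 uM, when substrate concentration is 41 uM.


v = Vmax * [S] / (Km + [S])
v = 174 * 41 / (23 + 41)
v = 111.4688 uM/s

111.4688 uM/s


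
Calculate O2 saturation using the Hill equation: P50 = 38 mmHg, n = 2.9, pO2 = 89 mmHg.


Y = pO2^n / (P50^n + pO2^n)
Y = 89^2.9 / (38^2.9 + 89^2.9)
Y = 92.19%

92.19%


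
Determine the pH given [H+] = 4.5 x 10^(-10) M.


pH = -log10([H+])
pH = -log10(4.5 x 10^(-10))
pH = 9.3468

9.3468


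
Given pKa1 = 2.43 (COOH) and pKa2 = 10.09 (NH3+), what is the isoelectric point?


pI = (pKa1 + pKa2) / 2
pI = (2.43 + 10.09) / 2
pI = 6.26

6.26


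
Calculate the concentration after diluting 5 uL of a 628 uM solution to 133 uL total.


C2 = C1 * V1 / V2
C2 = 628 * 5 / 133
C2 = 23.609 uM

23.609 uM


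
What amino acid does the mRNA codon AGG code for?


Standard genetic code lookup.
Codon AGG -> Arg

Arg


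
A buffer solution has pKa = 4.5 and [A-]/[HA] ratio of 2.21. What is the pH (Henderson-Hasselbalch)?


pH = pKa + log10([A-]/[HA])
pH = 4.5 + log10(2.21)
pH = 4.8444

4.8444


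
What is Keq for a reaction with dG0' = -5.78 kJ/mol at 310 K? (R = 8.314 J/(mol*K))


Keq = exp(-dG0 * 1000 / (R * T))
Keq = exp(-(-5.78) * 1000 / (8.314 * 310))
Keq = 9.418

9.418


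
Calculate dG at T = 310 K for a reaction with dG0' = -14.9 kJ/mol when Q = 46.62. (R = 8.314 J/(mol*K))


dG = dG0' + RT * ln(Q) / 1000
dG = -14.9 + 8.314 * 310 * ln(46.62) / 1000
dG = -4.9978 kJ/mol

-4.9978 kJ/mol


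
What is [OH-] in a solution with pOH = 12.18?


[OH-] = 10^(-pOH)
[OH-] = 10^(-12.18)
[OH-] = 6.607e-13 M

6.607e-13 M


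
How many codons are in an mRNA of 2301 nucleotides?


codons = nucleotides / 3
codons = 2301 / 3 = 767

767


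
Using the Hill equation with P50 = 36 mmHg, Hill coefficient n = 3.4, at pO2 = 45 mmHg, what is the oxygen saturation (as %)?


Y = pO2^n / (P50^n + pO2^n)
Y = 45^3.4 / (36^3.4 + 45^3.4)
Y = 68.11%

68.11%


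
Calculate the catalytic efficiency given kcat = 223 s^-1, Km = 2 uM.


Catalytic efficiency = kcat / Km
= 223 / 2
= 111.5 uM^-1*s^-1

111.5 uM^-1*s^-1


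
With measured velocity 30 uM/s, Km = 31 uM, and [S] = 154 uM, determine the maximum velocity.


Vmax = v * (Km + [S]) / [S]
Vmax = 30 * (31 + 154) / 154
Vmax = 36.039 uM/s

36.039 uM/s


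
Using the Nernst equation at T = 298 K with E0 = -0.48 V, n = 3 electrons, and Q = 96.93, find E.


E = E0 - (RT/nF) * ln(Q)
E = -0.48 - (8.314 * 298 / (3 * 96485)) * ln(96.93)
E = -0.5192 V

-0.5192 V
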